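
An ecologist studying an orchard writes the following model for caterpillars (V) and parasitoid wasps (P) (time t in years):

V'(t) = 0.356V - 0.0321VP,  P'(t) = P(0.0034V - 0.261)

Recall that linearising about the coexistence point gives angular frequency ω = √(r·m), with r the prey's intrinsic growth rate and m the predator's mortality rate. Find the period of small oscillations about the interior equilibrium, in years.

T ≈ 20.6 years

Here r = 0.356 and m = 0.261, so r·m = 0.0929.
ω = √0.0929 = 0.305 per year, hence T = 2π/ω ≈ 20.6 years.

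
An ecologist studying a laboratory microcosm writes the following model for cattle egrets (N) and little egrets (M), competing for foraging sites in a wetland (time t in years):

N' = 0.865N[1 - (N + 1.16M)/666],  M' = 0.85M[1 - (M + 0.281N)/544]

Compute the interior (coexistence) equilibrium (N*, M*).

N* ≈ 51.9, M* ≈ 529

Setting both brackets to zero gives the nullclines N + 1.16M = 666 and 0.281N + M = 544.
Substituting M = 544 - 0.281N into the first: N(1 - 1.16·0.281) = 666 - 1.16·544.
So N* = 35/0.674 = 51.9, and then M* = 544 - 0.281·51.9 = 529.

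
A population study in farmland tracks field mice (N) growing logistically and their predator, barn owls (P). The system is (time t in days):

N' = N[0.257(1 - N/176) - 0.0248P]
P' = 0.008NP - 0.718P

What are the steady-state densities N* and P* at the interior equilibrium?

N* ≈ 89.8, P* ≈ 5.08

From dP/dt = 0 with P > 0: 0.008N* = 0.718, so N* = 89.8.
Substitute into dN/dt = 0: 0.257(1 - 89.8/176) = 0.0248P*.
The bracket is 0.49, giving P* = 0.126/0.0248 = 5.08.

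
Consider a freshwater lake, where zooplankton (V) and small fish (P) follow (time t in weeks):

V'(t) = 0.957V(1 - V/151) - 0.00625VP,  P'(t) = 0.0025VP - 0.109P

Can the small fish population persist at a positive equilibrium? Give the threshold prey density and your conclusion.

Threshold V = 43.6; K > 43.6, so yes, the predator persists.

The predator equation gives dP/dt > 0 only when V > 0.109/0.0025 = 43.6.
Without the predator, V → K = 151. Since 151 > 43.6, the predator can invade and persist.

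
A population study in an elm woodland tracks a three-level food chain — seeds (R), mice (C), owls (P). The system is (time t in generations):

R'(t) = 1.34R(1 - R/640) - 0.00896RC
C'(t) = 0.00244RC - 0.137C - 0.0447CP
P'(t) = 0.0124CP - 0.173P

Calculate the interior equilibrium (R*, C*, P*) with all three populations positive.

From dP/dt = 0: 0.0124C* = 0.173, so C* = 14.
From dR/dt = 0: 1.34(1 - R*/640) = 0.00896·14, giving R* = 640·(1 - 0.0933) = 580.
From dC/dt = 0: 0.00244·580 - 0.137 = 0.0447P*, so P* = 1.28/0.0447 = 28.6.

R* ≈ 580, C* ≈ 14, P* ≈ 28.6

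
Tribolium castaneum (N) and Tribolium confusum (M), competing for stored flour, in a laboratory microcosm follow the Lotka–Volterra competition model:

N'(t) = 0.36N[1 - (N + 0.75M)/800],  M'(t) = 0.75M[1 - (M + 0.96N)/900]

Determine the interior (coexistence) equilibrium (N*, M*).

N* ≈ 446, M* ≈ 471

Setting both brackets to zero gives the nullclines N + 0.75M = 800 and 0.96N + M = 900.
Substituting M = 900 - 0.96N into the first: N(1 - 0.75·0.96) = 800 - 0.75·900.
So N* = 125/0.28 = 446, and then M* = 900 - 0.96·446 = 471.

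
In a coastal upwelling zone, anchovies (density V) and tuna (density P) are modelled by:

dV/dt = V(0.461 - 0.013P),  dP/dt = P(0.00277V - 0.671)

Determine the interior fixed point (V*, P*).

Set dP/dt = 0 with P > 0: 0.00277V - 0.671 = 0, so V* = 0.671/0.00277 = 242.
Set dV/dt = 0 with V > 0: 0.461 - 0.013P = 0, so P* = 0.461/0.013 = 35.5.

V* ≈ 242, P* ≈ 35.5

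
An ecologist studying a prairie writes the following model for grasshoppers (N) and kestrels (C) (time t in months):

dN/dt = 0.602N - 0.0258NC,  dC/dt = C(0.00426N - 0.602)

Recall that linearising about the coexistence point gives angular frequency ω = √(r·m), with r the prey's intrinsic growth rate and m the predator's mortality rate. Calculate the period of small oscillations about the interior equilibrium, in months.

Here r = 0.602 and m = 0.602, so r·m = 0.362.
ω = √0.362 = 0.602 per month, hence T = 2π/ω ≈ 10.4 months.

T ≈ 10.4 months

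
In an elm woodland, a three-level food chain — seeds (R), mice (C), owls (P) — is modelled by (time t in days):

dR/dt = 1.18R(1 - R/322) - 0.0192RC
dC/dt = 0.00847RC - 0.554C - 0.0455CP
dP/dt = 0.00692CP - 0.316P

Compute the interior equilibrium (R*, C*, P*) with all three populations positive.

From dP/dt = 0: 0.00692C* = 0.316, so C* = 45.7.
From dR/dt = 0: 1.18(1 - R*/322) = 0.0192·45.7, giving R* = 322·(1 - 0.743) = 82.7.
From dC/dt = 0: 0.00847·82.7 - 0.554 = 0.0455P*, so P* = 0.147/0.0455 = 3.23.

R* ≈ 82.7, C* ≈ 45.7, P* ≈ 3.23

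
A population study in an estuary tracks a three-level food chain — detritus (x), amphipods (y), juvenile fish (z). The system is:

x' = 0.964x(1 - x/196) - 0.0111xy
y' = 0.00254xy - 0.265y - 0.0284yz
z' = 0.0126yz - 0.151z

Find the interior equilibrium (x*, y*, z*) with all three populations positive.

x* ≈ 169, y* ≈ 12, z* ≈ 5.78

From dz/dt = 0: 0.0126y* = 0.151, so y* = 12.
From dx/dt = 0: 0.964(1 - x*/196) = 0.0111·12, giving x* = 196·(1 - 0.138) = 169.
From dy/dt = 0: 0.00254·169 - 0.265 = 0.0284z*, so z* = 0.164/0.0284 = 5.78.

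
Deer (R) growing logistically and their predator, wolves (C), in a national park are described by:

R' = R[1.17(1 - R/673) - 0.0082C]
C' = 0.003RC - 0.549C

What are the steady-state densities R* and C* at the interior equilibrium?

R* ≈ 183, C* ≈ 104

From dC/dt = 0 with C > 0: 0.003R* = 0.549, so R* = 183.
Substitute into dR/dt = 0: 1.17(1 - 183/673) = 0.0082C*.
The bracket is 0.728, giving C* = 0.852/0.0082 = 104.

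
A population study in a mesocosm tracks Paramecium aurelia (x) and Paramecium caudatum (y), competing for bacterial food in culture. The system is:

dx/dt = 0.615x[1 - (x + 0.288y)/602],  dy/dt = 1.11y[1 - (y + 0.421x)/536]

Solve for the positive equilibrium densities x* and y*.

x* ≈ 509, y* ≈ 322

Setting both brackets to zero gives the nullclines x + 0.288y = 602 and 0.421x + y = 536.
Substituting y = 536 - 0.421x into the first: x(1 - 0.288·0.421) = 602 - 0.288·536.
So x* = 448/0.879 = 509, and then y* = 536 - 0.421·509 = 322.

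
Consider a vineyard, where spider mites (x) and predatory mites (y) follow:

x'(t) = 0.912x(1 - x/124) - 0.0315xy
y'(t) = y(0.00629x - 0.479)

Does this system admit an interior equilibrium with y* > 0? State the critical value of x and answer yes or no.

The predator equation gives dy/dt > 0 only when x > 0.479/0.00629 = 76.2.
Without the predator, x → K = 124. Since 124 > 76.2, the predator can invade and persist.

Threshold x = 76.2; K > 76.2, so yes, the predator persists.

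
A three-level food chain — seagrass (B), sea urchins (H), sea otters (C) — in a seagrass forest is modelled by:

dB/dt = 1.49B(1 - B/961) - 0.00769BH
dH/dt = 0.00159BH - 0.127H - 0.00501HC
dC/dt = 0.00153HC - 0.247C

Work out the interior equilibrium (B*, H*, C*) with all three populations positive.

B* ≈ 160, H* ≈ 161, C* ≈ 25.5

From dC/dt = 0: 0.00153H* = 0.247, so H* = 161.
From dB/dt = 0: 1.49(1 - B*/961) = 0.00769·161, giving B* = 961·(1 - 0.833) = 160.
From dH/dt = 0: 0.00159·160 - 0.127 = 0.00501C*, so C* = 0.128/0.00501 = 25.5.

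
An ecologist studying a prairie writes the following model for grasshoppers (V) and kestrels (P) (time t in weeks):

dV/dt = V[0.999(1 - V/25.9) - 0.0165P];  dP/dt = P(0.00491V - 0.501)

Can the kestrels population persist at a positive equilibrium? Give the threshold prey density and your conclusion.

The predator equation gives dP/dt > 0 only when V > 0.501/0.00491 = 102.
Without the predator, V → K = 25.9. Since 25.9 < 102, the predator cannot invade.

Threshold V = 102; K < 102, so no, the predator goes extinct.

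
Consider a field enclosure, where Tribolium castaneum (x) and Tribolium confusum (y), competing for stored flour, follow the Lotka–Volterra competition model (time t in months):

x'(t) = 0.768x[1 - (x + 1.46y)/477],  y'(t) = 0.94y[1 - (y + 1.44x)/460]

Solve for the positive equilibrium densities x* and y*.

Setting both brackets to zero gives the nullclines x + 1.46y = 477 and 1.44x + y = 460.
Substituting y = 460 - 1.44x into the first: x(1 - 1.46·1.44) = 477 - 1.46·460.
So x* = -195/-1.1 = 177, and then y* = 460 - 1.44·177 = 206.

x* ≈ 177, y* ≈ 206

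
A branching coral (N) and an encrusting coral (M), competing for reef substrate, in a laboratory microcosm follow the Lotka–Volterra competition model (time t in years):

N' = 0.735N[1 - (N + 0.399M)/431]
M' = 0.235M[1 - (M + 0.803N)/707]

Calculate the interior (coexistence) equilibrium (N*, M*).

N* ≈ 219, M* ≈ 531

Setting both brackets to zero gives the nullclines N + 0.399M = 431 and 0.803N + M = 707.
Substituting M = 707 - 0.803N into the first: N(1 - 0.399·0.803) = 431 - 0.399·707.
So N* = 149/0.68 = 219, and then M* = 707 - 0.803·219 = 531.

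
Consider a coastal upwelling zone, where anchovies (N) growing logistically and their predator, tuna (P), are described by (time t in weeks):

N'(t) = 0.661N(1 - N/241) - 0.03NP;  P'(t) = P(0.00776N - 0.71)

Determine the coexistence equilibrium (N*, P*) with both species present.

From dP/dt = 0 with P > 0: 0.00776N* = 0.71, so N* = 91.5.
Substitute into dN/dt = 0: 0.661(1 - 91.5/241) = 0.03P*.
The bracket is 0.62, giving P* = 0.41/0.03 = 13.7.

N* ≈ 91.5, P* ≈ 13.7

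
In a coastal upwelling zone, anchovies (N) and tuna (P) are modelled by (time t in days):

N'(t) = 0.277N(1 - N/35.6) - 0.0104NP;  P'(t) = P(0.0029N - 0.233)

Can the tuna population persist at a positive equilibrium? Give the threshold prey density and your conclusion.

The predator equation gives dP/dt > 0 only when N > 0.233/0.0029 = 80.3.
Without the predator, N → K = 35.6. Since 35.6 < 80.3, the predator cannot invade.

Threshold N = 80.3; K < 80.3, so no, the predator goes extinct.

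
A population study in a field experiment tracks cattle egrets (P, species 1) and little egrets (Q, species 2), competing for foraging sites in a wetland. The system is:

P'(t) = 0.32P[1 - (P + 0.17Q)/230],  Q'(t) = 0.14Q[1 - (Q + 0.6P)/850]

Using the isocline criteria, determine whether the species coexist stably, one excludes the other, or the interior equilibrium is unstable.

stable coexistence

Compare the nullcline intercepts: K1/α12 = 230/0.17 = 1350 > K2 = 850; K2/α21 = 850/0.6 = 1420 > K1 = 230.
Since both inequalities hold, each species can invade when rare, so the interior equilibrium is stable.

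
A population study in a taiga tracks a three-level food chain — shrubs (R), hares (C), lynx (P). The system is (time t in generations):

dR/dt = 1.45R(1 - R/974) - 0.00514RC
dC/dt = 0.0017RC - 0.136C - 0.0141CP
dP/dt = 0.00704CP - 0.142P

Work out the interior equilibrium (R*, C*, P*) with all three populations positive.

R* ≈ 904, C* ≈ 20.2, P* ≈ 99.4

From dP/dt = 0: 0.00704C* = 0.142, so C* = 20.2.
From dR/dt = 0: 1.45(1 - R*/974) = 0.00514·20.2, giving R* = 974·(1 - 0.0715) = 904.
From dC/dt = 0: 0.0017·904 - 0.136 = 0.0141P*, so P* = 1.4/0.0141 = 99.4.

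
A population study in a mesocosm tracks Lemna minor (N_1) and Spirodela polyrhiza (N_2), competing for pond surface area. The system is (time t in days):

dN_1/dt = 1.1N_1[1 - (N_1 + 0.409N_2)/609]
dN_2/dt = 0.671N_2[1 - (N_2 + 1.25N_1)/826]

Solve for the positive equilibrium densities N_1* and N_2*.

N_1* ≈ 555, N_2* ≈ 132

Setting both brackets to zero gives the nullclines N_1 + 0.409N_2 = 609 and 1.25N_1 + N_2 = 826.
Substituting N_2 = 826 - 1.25N_1 into the first: N_1(1 - 0.409·1.25) = 609 - 0.409·826.
So N_1* = 271/0.489 = 555, and then N_2* = 826 - 1.25·555 = 132.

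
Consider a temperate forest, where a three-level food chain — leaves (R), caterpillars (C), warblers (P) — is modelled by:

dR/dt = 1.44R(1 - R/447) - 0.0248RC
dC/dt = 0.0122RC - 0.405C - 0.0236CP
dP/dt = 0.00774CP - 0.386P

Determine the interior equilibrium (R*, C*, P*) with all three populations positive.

R* ≈ 63.1, C* ≈ 49.9, P* ≈ 15.4

From dP/dt = 0: 0.00774C* = 0.386, so C* = 49.9.
From dR/dt = 0: 1.44(1 - R*/447) = 0.0248·49.9, giving R* = 447·(1 - 0.859) = 63.1.
From dC/dt = 0: 0.0122·63.1 - 0.405 = 0.0236P*, so P* = 0.365/0.0236 = 15.4.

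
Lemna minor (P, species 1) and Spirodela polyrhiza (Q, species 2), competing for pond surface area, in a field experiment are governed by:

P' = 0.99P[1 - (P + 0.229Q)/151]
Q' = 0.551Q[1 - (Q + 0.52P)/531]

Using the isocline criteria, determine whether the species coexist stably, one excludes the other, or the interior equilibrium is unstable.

Compare the nullcline intercepts: K1/α12 = 151/0.229 = 659 > K2 = 531; K2/α21 = 531/0.52 = 1020 > K1 = 151.
Since both inequalities hold, each species can invade when rare, so the interior equilibrium is stable.

stable coexistence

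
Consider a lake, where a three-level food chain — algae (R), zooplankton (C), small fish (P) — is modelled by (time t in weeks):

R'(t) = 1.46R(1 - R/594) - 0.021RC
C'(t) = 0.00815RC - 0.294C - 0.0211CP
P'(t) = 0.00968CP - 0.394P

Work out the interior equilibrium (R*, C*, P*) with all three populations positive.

R* ≈ 246, C* ≈ 40.7, P* ≈ 81.2

From dP/dt = 0: 0.00968C* = 0.394, so C* = 40.7.
From dR/dt = 0: 1.46(1 - R*/594) = 0.021·40.7, giving R* = 594·(1 - 0.585) = 246.
From dC/dt = 0: 0.00815·246 - 0.294 = 0.0211P*, so P* = 1.71/0.0211 = 81.2.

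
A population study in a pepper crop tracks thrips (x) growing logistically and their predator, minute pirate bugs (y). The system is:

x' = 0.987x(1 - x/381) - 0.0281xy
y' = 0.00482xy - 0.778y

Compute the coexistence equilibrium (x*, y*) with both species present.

From dy/dt = 0 with y > 0: 0.00482x* = 0.778, so x* = 161.
Substitute into dx/dt = 0: 0.987(1 - 161/381) = 0.0281y*.
The bracket is 0.576, giving y* = 0.569/0.0281 = 20.2.

x* ≈ 161, y* ≈ 20.2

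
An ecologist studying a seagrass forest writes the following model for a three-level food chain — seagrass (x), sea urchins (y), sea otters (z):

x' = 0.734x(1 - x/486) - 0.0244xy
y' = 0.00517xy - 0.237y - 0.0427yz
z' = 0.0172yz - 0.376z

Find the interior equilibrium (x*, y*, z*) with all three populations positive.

From dz/dt = 0: 0.0172y* = 0.376, so y* = 21.9.
From dx/dt = 0: 0.734(1 - x*/486) = 0.0244·21.9, giving x* = 486·(1 - 0.727) = 133.
From dy/dt = 0: 0.00517·133 - 0.237 = 0.0427z*, so z* = 0.45/0.0427 = 10.5.

x* ≈ 133, y* ≈ 21.9, z* ≈ 10.5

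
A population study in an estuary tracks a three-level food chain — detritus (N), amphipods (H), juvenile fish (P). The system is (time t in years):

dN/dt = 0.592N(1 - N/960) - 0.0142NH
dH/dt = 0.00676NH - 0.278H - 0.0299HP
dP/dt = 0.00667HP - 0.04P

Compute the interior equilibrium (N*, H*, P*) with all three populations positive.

N* ≈ 822, H* ≈ 6, P* ≈ 177

From dP/dt = 0: 0.00667H* = 0.04, so H* = 6.
From dN/dt = 0: 0.592(1 - N*/960) = 0.0142·6, giving N* = 960·(1 - 0.144) = 822.
From dH/dt = 0: 0.00676·822 - 0.278 = 0.0299P*, so P* = 5.28/0.0299 = 177.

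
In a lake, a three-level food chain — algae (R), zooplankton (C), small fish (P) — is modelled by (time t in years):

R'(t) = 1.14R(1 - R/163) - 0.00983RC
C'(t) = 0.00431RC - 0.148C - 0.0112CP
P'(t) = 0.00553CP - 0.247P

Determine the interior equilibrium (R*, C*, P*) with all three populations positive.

R* ≈ 100, C* ≈ 44.7, P* ≈ 25.4

From dP/dt = 0: 0.00553C* = 0.247, so C* = 44.7.
From dR/dt = 0: 1.14(1 - R*/163) = 0.00983·44.7, giving R* = 163·(1 - 0.385) = 100.
From dC/dt = 0: 0.00431·100 - 0.148 = 0.0112P*, so P* = 0.284/0.0112 = 25.4.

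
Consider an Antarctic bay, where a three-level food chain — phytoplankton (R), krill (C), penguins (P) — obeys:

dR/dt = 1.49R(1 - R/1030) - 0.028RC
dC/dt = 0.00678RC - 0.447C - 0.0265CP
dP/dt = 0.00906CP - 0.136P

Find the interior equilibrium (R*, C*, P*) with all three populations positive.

From dP/dt = 0: 0.00906C* = 0.136, so C* = 15.
From dR/dt = 0: 1.49(1 - R*/1030) = 0.028·15, giving R* = 1030·(1 - 0.282) = 739.
From dC/dt = 0: 0.00678·739 - 0.447 = 0.0265P*, so P* = 4.57/0.0265 = 172.

R* ≈ 739, C* ≈ 15, P* ≈ 172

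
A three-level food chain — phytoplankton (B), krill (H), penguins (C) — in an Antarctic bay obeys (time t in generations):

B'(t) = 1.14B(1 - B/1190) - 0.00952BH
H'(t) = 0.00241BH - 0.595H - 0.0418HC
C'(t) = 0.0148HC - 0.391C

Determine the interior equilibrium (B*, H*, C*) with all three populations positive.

From dC/dt = 0: 0.0148H* = 0.391, so H* = 26.4.
From dB/dt = 0: 1.14(1 - B*/1190) = 0.00952·26.4, giving B* = 1190·(1 - 0.221) = 927.
From dH/dt = 0: 0.00241·927 - 0.595 = 0.0418C*, so C* = 1.64/0.0418 = 39.2.

B* ≈ 927, H* ≈ 26.4, C* ≈ 39.2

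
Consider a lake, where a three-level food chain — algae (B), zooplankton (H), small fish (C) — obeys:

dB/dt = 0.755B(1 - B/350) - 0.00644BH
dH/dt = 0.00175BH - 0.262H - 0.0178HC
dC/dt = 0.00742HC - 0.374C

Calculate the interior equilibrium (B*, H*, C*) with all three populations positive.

B* ≈ 200, H* ≈ 50.4, C* ≈ 4.9

From dC/dt = 0: 0.00742H* = 0.374, so H* = 50.4.
From dB/dt = 0: 0.755(1 - B*/350) = 0.00644·50.4, giving B* = 350·(1 - 0.43) = 200.
From dH/dt = 0: 0.00175·200 - 0.262 = 0.0178C*, so C* = 0.0872/0.0178 = 4.9.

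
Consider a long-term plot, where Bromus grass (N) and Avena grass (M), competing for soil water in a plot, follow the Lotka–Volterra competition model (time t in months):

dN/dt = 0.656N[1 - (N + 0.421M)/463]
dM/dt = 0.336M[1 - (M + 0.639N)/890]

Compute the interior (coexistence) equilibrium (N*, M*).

N* ≈ 121, M* ≈ 813

Setting both brackets to zero gives the nullclines N + 0.421M = 463 and 0.639N + M = 890.
Substituting M = 890 - 0.639N into the first: N(1 - 0.421·0.639) = 463 - 0.421·890.
So N* = 88.3/0.731 = 121, and then M* = 890 - 0.639·121 = 813.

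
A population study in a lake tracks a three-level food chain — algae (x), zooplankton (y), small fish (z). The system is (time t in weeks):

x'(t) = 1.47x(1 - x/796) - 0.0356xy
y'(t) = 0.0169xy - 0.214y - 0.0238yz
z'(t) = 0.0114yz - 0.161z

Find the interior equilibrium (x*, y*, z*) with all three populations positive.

From dz/dt = 0: 0.0114y* = 0.161, so y* = 14.1.
From dx/dt = 0: 1.47(1 - x*/796) = 0.0356·14.1, giving x* = 796·(1 - 0.342) = 524.
From dy/dt = 0: 0.0169·524 - 0.214 = 0.0238z*, so z* = 8.64/0.0238 = 363.

x* ≈ 524, y* ≈ 14.1, z* ≈ 363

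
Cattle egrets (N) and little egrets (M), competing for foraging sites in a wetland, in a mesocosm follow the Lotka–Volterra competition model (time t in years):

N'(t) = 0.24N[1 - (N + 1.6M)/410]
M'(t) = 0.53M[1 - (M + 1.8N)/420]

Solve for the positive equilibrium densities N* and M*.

Setting both brackets to zero gives the nullclines N + 1.6M = 410 and 1.8N + M = 420.
Substituting M = 420 - 1.8N into the first: N(1 - 1.6·1.8) = 410 - 1.6·420.
So N* = -262/-1.88 = 139, and then M* = 420 - 1.8·139 = 169.

N* ≈ 139, M* ≈ 169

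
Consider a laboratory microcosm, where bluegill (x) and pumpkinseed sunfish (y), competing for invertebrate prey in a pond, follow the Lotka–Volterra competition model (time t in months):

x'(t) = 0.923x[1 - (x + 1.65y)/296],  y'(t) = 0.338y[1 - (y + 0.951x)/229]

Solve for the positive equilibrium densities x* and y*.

x* ≈ 144, y* ≈ 92.2

Setting both brackets to zero gives the nullclines x + 1.65y = 296 and 0.951x + y = 229.
Substituting y = 229 - 0.951x into the first: x(1 - 1.65·0.951) = 296 - 1.65·229.
So x* = -81.8/-0.569 = 144, and then y* = 229 - 0.951·144 = 92.2.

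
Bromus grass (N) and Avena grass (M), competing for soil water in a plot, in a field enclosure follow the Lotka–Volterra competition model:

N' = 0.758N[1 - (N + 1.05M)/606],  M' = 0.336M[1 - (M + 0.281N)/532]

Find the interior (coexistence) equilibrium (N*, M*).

N* ≈ 67.2, M* ≈ 513

Setting both brackets to zero gives the nullclines N + 1.05M = 606 and 0.281N + M = 532.
Substituting M = 532 - 0.281N into the first: N(1 - 1.05·0.281) = 606 - 1.05·532.
So N* = 47.4/0.705 = 67.2, and then M* = 532 - 0.281·67.2 = 513.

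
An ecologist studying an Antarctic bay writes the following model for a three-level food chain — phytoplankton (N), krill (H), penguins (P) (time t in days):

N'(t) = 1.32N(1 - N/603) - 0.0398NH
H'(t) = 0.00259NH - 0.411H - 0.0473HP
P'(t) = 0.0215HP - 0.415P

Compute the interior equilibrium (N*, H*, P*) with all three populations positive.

From dP/dt = 0: 0.0215H* = 0.415, so H* = 19.3.
From dN/dt = 0: 1.32(1 - N*/603) = 0.0398·19.3, giving N* = 603·(1 - 0.582) = 252.
From dH/dt = 0: 0.00259·252 - 0.411 = 0.0473P*, so P* = 0.242/0.0473 = 5.11.

N* ≈ 252, H* ≈ 19.3, P* ≈ 5.11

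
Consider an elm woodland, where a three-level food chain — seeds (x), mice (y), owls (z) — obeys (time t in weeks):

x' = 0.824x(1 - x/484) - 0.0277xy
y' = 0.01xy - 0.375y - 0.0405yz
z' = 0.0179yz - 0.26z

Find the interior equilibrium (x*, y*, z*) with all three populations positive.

x* ≈ 248, y* ≈ 14.5, z* ≈ 51.9

From dz/dt = 0: 0.0179y* = 0.26, so y* = 14.5.
From dx/dt = 0: 0.824(1 - x*/484) = 0.0277·14.5, giving x* = 484·(1 - 0.488) = 248.
From dy/dt = 0: 0.01·248 - 0.375 = 0.0405z*, so z* = 2.1/0.0405 = 51.9.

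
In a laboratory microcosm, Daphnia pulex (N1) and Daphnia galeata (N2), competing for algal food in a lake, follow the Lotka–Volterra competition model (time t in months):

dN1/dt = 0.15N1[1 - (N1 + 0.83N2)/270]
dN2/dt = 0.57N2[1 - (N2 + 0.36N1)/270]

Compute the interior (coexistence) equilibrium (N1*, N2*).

Setting both brackets to zero gives the nullclines N1 + 0.83N2 = 270 and 0.36N1 + N2 = 270.
Substituting N2 = 270 - 0.36N1 into the first: N1(1 - 0.83·0.36) = 270 - 0.83·270.
So N1* = 45.9/0.701 = 65.5, and then N2* = 270 - 0.36·65.5 = 246.

N1* ≈ 65.5, N2* ≈ 246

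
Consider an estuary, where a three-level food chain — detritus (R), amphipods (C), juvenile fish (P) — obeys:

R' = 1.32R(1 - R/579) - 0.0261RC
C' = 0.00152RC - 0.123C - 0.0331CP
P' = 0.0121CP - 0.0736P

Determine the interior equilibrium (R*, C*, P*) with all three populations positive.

R* ≈ 509, C* ≈ 6.08, P* ≈ 19.7

From dP/dt = 0: 0.0121C* = 0.0736, so C* = 6.08.
From dR/dt = 0: 1.32(1 - R*/579) = 0.0261·6.08, giving R* = 579·(1 - 0.12) = 509.
From dC/dt = 0: 0.00152·509 - 0.123 = 0.0331P*, so P* = 0.651/0.0331 = 19.7.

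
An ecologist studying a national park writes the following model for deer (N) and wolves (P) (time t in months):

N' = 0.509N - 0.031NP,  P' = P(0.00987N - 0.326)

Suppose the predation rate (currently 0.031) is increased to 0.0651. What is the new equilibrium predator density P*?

At the interior fixed point, setting dN/dt = 0 with N > 0 fixes P* = (prey growth rate)/(NP coefficient) — independent of the other coefficients.
With the change, P* = 0.509/0.0651 = 7.82; it falls from 16.4.

P* ≈ 7.82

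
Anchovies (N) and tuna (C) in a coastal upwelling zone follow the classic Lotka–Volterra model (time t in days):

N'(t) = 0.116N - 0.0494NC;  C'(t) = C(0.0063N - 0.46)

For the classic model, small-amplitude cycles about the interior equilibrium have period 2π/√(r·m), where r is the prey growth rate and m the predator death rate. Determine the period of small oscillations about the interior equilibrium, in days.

Here r = 0.116 and m = 0.46, so r·m = 0.0534.
ω = √0.0534 = 0.231 per day, hence T = 2π/ω ≈ 27.2 days.

T ≈ 27.2 days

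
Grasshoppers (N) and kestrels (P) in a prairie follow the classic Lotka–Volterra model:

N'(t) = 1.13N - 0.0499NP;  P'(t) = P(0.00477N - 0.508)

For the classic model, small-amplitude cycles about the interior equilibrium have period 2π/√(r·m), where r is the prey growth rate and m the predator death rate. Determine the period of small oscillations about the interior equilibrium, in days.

Here r = 1.13 and m = 0.508, so r·m = 0.574.
ω = √0.574 = 0.758 per day, hence T = 2π/ω ≈ 8.29 days.

T ≈ 8.29 days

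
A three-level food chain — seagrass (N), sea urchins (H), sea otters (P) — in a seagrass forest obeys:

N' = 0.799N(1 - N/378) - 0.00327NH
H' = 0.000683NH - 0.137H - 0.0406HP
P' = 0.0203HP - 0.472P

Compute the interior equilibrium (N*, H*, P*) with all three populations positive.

From dP/dt = 0: 0.0203H* = 0.472, so H* = 23.3.
From dN/dt = 0: 0.799(1 - N*/378) = 0.00327·23.3, giving N* = 378·(1 - 0.0952) = 342.
From dH/dt = 0: 0.000683·342 - 0.137 = 0.0406P*, so P* = 0.0966/0.0406 = 2.38.

N* ≈ 342, H* ≈ 23.3, P* ≈ 2.38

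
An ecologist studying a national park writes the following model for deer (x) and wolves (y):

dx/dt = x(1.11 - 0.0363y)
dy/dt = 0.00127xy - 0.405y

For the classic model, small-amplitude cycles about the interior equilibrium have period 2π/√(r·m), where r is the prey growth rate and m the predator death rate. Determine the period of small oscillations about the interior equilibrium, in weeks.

Here r = 1.11 and m = 0.405, so r·m = 0.45.
ω = √0.45 = 0.67 per week, hence T = 2π/ω ≈ 9.37 weeks.

T ≈ 9.37 weeks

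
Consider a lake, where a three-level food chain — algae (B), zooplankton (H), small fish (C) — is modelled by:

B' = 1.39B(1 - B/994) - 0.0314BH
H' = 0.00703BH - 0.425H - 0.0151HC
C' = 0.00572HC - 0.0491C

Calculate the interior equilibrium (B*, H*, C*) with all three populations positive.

B* ≈ 801, H* ≈ 8.58, C* ≈ 345

From dC/dt = 0: 0.00572H* = 0.0491, so H* = 8.58.
From dB/dt = 0: 1.39(1 - B*/994) = 0.0314·8.58, giving B* = 994·(1 - 0.194) = 801.
From dH/dt = 0: 0.00703·801 - 0.425 = 0.0151C*, so C* = 5.21/0.0151 = 345.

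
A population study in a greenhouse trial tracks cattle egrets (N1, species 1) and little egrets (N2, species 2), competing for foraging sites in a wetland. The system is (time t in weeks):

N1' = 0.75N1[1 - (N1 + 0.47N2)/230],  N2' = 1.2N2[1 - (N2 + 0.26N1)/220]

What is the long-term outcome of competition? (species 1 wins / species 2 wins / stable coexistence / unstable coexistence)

stable coexistence

Compare the nullcline intercepts: K1/α12 = 230/0.47 = 489 > K2 = 220; K2/α21 = 220/0.26 = 846 > K1 = 230.
Since both inequalities hold, each species can invade when rare, so the interior equilibrium is stable.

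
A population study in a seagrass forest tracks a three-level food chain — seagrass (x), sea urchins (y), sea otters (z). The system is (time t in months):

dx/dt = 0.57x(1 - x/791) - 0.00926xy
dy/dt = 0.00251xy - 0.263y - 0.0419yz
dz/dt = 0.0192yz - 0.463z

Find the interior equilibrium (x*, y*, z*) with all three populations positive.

x* ≈ 481, y* ≈ 24.1, z* ≈ 22.5

From dz/dt = 0: 0.0192y* = 0.463, so y* = 24.1.
From dx/dt = 0: 0.57(1 - x*/791) = 0.00926·24.1, giving x* = 791·(1 - 0.392) = 481.
From dy/dt = 0: 0.00251·481 - 0.263 = 0.0419z*, so z* = 0.945/0.0419 = 22.5.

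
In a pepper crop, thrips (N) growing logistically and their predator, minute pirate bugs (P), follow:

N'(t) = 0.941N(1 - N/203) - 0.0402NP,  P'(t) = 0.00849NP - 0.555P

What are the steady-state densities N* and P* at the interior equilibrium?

From dP/dt = 0 with P > 0: 0.00849N* = 0.555, so N* = 65.4.
Substitute into dN/dt = 0: 0.941(1 - 65.4/203) = 0.0402P*.
The bracket is 0.678, giving P* = 0.638/0.0402 = 15.9.

N* ≈ 65.4, P* ≈ 15.9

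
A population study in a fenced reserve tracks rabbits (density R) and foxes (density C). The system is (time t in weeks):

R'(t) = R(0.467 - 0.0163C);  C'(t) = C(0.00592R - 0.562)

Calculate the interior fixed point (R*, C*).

R* ≈ 94.9, C* ≈ 28.7

Set dC/dt = 0 with C > 0: 0.00592R - 0.562 = 0, so R* = 0.562/0.00592 = 94.9.
Set dR/dt = 0 with R > 0: 0.467 - 0.0163C = 0, so C* = 0.467/0.0163 = 28.7.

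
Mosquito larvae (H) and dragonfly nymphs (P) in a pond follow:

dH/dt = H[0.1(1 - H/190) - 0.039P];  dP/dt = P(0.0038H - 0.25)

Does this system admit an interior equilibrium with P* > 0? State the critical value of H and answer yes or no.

Threshold H = 65.8; K > 65.8, so yes, the predator persists.

The predator equation gives dP/dt > 0 only when H > 0.25/0.0038 = 65.8.
Without the predator, H → K = 190. Since 190 > 65.8, the predator can invade and persist.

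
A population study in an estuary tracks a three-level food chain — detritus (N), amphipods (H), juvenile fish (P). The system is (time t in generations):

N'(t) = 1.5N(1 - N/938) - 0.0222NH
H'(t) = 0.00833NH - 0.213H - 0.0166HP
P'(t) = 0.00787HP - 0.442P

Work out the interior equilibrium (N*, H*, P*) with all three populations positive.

From dP/dt = 0: 0.00787H* = 0.442, so H* = 56.2.
From dN/dt = 0: 1.5(1 - N*/938) = 0.0222·56.2, giving N* = 938·(1 - 0.831) = 158.
From dH/dt = 0: 0.00833·158 - 0.213 = 0.0166P*, so P* = 1.11/0.0166 = 66.6.

N* ≈ 158, H* ≈ 56.2, P* ≈ 66.6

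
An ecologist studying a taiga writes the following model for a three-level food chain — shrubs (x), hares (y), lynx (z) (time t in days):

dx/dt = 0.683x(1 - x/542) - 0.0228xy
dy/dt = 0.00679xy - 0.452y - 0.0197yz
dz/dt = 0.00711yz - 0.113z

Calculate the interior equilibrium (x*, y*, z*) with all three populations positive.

x* ≈ 254, y* ≈ 15.9, z* ≈ 64.8

From dz/dt = 0: 0.00711y* = 0.113, so y* = 15.9.
From dx/dt = 0: 0.683(1 - x*/542) = 0.0228·15.9, giving x* = 542·(1 - 0.531) = 254.
From dy/dt = 0: 0.00679·254 - 0.452 = 0.0197z*, so z* = 1.28/0.0197 = 64.8.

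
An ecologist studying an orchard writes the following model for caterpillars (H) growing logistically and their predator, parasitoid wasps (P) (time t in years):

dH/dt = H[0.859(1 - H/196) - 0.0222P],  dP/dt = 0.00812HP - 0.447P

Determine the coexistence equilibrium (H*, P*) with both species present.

From dP/dt = 0 with P > 0: 0.00812H* = 0.447, so H* = 55.
Substitute into dH/dt = 0: 0.859(1 - 55/196) = 0.0222P*.
The bracket is 0.719, giving P* = 0.618/0.0222 = 27.8.

H* ≈ 55, P* ≈ 27.8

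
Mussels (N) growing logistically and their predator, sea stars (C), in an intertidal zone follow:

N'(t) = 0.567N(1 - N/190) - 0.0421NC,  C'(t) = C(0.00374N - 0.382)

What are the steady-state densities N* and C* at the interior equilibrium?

N* ≈ 102, C* ≈ 6.23

From dC/dt = 0 with C > 0: 0.00374N* = 0.382, so N* = 102.
Substitute into dN/dt = 0: 0.567(1 - 102/190) = 0.0421C*.
The bracket is 0.462, giving C* = 0.262/0.0421 = 6.23.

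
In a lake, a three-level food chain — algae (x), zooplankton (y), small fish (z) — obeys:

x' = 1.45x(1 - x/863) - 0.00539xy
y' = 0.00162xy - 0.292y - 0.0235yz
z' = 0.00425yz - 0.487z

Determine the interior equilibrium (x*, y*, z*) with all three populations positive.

From dz/dt = 0: 0.00425y* = 0.487, so y* = 115.
From dx/dt = 0: 1.45(1 - x*/863) = 0.00539·115, giving x* = 863·(1 - 0.426) = 495.
From dy/dt = 0: 0.00162·495 - 0.292 = 0.0235z*, so z* = 0.511/0.0235 = 21.7.

x* ≈ 495, y* ≈ 115, z* ≈ 21.7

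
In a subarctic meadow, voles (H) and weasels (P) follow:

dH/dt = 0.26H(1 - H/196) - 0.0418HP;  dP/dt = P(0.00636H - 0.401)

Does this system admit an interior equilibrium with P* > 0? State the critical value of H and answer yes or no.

The predator equation gives dP/dt > 0 only when H > 0.401/0.00636 = 63.1.
Without the predator, H → K = 196. Since 196 > 63.1, the predator can invade and persist.

Threshold H = 63.1; K > 63.1, so yes, the predator persists.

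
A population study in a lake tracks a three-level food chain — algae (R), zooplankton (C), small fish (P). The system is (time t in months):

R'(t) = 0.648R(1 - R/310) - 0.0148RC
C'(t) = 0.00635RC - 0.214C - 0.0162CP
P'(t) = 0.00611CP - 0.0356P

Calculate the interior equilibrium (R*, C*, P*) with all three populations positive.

From dP/dt = 0: 0.00611C* = 0.0356, so C* = 5.83.
From dR/dt = 0: 0.648(1 - R*/310) = 0.0148·5.83, giving R* = 310·(1 - 0.133) = 269.
From dC/dt = 0: 0.00635·269 - 0.214 = 0.0162P*, so P* = 1.49/0.0162 = 92.1.

R* ≈ 269, C* ≈ 5.83, P* ≈ 92.1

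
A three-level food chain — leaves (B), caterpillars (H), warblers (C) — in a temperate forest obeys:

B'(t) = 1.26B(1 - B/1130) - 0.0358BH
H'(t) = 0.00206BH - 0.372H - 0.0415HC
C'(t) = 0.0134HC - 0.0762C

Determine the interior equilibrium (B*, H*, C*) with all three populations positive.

From dC/dt = 0: 0.0134H* = 0.0762, so H* = 5.69.
From dB/dt = 0: 1.26(1 - B*/1130) = 0.0358·5.69, giving B* = 1130·(1 - 0.162) = 947.
From dH/dt = 0: 0.00206·947 - 0.372 = 0.0415C*, so C* = 1.58/0.0415 = 38.1.

B* ≈ 947, H* ≈ 5.69, C* ≈ 38.1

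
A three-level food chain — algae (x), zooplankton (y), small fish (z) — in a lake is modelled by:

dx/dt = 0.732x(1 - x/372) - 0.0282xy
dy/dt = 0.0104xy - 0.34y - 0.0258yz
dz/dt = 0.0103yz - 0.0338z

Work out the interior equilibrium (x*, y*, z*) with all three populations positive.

x* ≈ 325, y* ≈ 3.28, z* ≈ 118

From dz/dt = 0: 0.0103y* = 0.0338, so y* = 3.28.
From dx/dt = 0: 0.732(1 - x*/372) = 0.0282·3.28, giving x* = 372·(1 - 0.126) = 325.
From dy/dt = 0: 0.0104·325 - 0.34 = 0.0258z*, so z* = 3.04/0.0258 = 118.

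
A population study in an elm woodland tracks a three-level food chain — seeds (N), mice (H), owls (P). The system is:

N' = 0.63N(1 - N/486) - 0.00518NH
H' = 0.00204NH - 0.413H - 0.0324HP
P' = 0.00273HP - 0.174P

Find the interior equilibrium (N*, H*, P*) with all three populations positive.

From dP/dt = 0: 0.00273H* = 0.174, so H* = 63.7.
From dN/dt = 0: 0.63(1 - N*/486) = 0.00518·63.7, giving N* = 486·(1 - 0.524) = 231.
From dH/dt = 0: 0.00204·231 - 0.413 = 0.0324P*, so P* = 0.0589/0.0324 = 1.82.

N* ≈ 231, H* ≈ 63.7, P* ≈ 1.82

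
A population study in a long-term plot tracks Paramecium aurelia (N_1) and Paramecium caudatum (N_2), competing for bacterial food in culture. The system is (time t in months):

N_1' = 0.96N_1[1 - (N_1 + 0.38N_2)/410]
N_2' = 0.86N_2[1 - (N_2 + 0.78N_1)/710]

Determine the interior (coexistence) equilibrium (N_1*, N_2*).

Setting both brackets to zero gives the nullclines N_1 + 0.38N_2 = 410 and 0.78N_1 + N_2 = 710.
Substituting N_2 = 710 - 0.78N_1 into the first: N_1(1 - 0.38·0.78) = 410 - 0.38·710.
So N_1* = 140/0.704 = 199, and then N_2* = 710 - 0.78·199 = 555.

N_1* ≈ 199, N_2* ≈ 555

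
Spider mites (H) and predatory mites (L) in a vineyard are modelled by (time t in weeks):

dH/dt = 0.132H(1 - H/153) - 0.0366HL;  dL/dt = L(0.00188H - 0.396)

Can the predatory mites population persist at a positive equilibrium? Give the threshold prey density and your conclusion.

The predator equation gives dL/dt > 0 only when H > 0.396/0.00188 = 211.
Without the predator, H → K = 153. Since 153 < 211, the predator cannot invade.

Threshold H = 211; K < 211, so no, the predator goes extinct.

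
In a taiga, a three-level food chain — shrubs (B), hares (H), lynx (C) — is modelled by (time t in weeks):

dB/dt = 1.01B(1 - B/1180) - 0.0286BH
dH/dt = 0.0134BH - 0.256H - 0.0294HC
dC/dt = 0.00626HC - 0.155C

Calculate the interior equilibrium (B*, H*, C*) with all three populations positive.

From dC/dt = 0: 0.00626H* = 0.155, so H* = 24.8.
From dB/dt = 0: 1.01(1 - B*/1180) = 0.0286·24.8, giving B* = 1180·(1 - 0.701) = 353.
From dH/dt = 0: 0.0134·353 - 0.256 = 0.0294C*, so C* = 4.47/0.0294 = 152.

B* ≈ 353, H* ≈ 24.8, C* ≈ 152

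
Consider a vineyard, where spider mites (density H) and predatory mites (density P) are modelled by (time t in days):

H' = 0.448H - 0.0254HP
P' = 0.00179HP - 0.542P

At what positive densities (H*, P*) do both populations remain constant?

H* ≈ 303, P* ≈ 17.6

Set dP/dt = 0 with P > 0: 0.00179H - 0.542 = 0, so H* = 0.542/0.00179 = 303.
Set dH/dt = 0 with H > 0: 0.448 - 0.0254P = 0, so P* = 0.448/0.0254 = 17.6.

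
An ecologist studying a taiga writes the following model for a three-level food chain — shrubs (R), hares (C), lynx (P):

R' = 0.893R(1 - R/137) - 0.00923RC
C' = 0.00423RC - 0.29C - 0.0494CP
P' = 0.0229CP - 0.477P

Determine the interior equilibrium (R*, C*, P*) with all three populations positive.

R* ≈ 108, C* ≈ 20.8, P* ≈ 3.33

From dP/dt = 0: 0.0229C* = 0.477, so C* = 20.8.
From dR/dt = 0: 0.893(1 - R*/137) = 0.00923·20.8, giving R* = 137·(1 - 0.215) = 108.
From dC/dt = 0: 0.00423·108 - 0.29 = 0.0494P*, so P* = 0.165/0.0494 = 3.33.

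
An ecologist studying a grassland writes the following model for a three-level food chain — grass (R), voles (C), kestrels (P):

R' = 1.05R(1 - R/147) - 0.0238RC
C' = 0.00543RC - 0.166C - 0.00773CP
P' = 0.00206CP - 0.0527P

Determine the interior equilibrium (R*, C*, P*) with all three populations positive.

From dP/dt = 0: 0.00206C* = 0.0527, so C* = 25.6.
From dR/dt = 0: 1.05(1 - R*/147) = 0.0238·25.6, giving R* = 147·(1 - 0.58) = 61.8.
From dC/dt = 0: 0.00543·61.8 - 0.166 = 0.00773P*, so P* = 0.169/0.00773 = 21.9.

R* ≈ 61.8, C* ≈ 25.6, P* ≈ 21.9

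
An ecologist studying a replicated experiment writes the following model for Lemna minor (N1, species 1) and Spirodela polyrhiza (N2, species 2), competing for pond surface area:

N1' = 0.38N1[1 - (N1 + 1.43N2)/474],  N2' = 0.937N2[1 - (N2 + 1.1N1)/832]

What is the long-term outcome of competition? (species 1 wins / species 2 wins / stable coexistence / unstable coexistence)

Compare the nullcline intercepts: K1/α12 = 474/1.43 = 331 < K2 = 832; K2/α21 = 832/1.1 = 756 > K1 = 474.
Since the inequalities point opposite ways, species 2 can invade but species 1 cannot.

species 2 excludes species 1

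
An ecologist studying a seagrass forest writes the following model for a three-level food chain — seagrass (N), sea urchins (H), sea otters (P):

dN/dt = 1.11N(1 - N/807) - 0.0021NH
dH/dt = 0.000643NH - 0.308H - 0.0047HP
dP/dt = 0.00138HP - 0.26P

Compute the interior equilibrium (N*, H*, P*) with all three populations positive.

From dP/dt = 0: 0.00138H* = 0.26, so H* = 188.
From dN/dt = 0: 1.11(1 - N*/807) = 0.0021·188, giving N* = 807·(1 - 0.356) = 519.
From dH/dt = 0: 0.000643·519 - 0.308 = 0.0047P*, so P* = 0.0259/0.0047 = 5.52.

N* ≈ 519, H* ≈ 188, P* ≈ 5.52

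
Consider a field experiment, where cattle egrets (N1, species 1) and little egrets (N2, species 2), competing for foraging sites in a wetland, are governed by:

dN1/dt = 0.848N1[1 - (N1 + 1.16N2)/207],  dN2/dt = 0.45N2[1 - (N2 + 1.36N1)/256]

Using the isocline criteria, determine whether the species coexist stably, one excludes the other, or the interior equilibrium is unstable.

Compare the nullcline intercepts: K1/α12 = 207/1.16 = 178 < K2 = 256; K2/α21 = 256/1.36 = 188 < K1 = 207.
Since both are reversed, neither can invade when rare; the interior point is a saddle.

unstable coexistence (outcome depends on initial conditions)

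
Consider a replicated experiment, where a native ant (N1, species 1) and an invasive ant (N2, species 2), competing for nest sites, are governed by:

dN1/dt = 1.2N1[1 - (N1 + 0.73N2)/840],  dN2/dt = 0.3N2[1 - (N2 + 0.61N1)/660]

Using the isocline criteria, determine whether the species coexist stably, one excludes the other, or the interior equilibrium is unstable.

Compare the nullcline intercepts: K1/α12 = 840/0.73 = 1150 > K2 = 660; K2/α21 = 660/0.61 = 1080 > K1 = 840.
Since both inequalities hold, each species can invade when rare, so the interior equilibrium is stable.

stable coexistence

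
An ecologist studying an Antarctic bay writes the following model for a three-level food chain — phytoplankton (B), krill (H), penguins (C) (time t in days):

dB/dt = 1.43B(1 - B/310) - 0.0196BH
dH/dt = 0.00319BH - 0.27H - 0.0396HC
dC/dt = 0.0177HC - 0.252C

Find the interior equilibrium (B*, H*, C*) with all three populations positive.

B* ≈ 250, H* ≈ 14.2, C* ≈ 13.3

From dC/dt = 0: 0.0177H* = 0.252, so H* = 14.2.
From dB/dt = 0: 1.43(1 - B*/310) = 0.0196·14.2, giving B* = 310·(1 - 0.195) = 250.
From dH/dt = 0: 0.00319·250 - 0.27 = 0.0396C*, so C* = 0.526/0.0396 = 13.3.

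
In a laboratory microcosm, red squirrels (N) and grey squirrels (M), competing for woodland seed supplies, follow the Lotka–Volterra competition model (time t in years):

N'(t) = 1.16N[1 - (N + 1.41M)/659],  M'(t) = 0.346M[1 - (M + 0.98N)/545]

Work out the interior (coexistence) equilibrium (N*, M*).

N* ≈ 287, M* ≈ 264

Setting both brackets to zero gives the nullclines N + 1.41M = 659 and 0.98N + M = 545.
Substituting M = 545 - 0.98N into the first: N(1 - 1.41·0.98) = 659 - 1.41·545.
So N* = -109/-0.382 = 287, and then M* = 545 - 0.98·287 = 264.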